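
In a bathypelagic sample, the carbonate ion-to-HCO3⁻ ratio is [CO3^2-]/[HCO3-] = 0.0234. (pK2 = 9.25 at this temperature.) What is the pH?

From K2 = [H⁺][CO3^2-]/[HCO3-]:  pH = pK2 + log₁₀([CO3^2-]/[HCO3-])
log₁₀(0.0234) = -1.631
pH = 9.25 + (-1.631) = 7.62

pH = 7.62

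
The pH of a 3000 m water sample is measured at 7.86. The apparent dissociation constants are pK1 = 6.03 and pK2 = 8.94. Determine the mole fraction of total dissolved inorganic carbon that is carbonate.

α₂ = 1 / (1 + [H⁺]/K2 + [H⁺]²/(K1K2)) = 1 / (1 + 10^+1.08 + 10^-0.75)
   = 1 / (1 + 12.023 + 0.17783) = 1/13.200 = 0.07575

α₂ = 0.0758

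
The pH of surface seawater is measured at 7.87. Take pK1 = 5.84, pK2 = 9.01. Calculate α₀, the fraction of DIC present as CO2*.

α₀ = 1 / (1 + K1/[H⁺] + K1K2/[H⁺]²) = 1 / (1 + 10^+2.03 + 10^+0.89)
   = 1 / (1 + 107.15 + 7.7625) = 1/115.91 = 0.008627

α₀ = 0.00863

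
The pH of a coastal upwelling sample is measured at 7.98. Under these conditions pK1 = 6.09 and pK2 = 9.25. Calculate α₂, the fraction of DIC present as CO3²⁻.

α₂ = 0.0504

α₂ = 1 / (1 + [H⁺]/K2 + [H⁺]²/(K1K2)) = 1 / (1 + 10^+1.27 + 10^-0.62)
   = 1 / (1 + 18.621 + 0.23988) = 1/19.861 = 0.05035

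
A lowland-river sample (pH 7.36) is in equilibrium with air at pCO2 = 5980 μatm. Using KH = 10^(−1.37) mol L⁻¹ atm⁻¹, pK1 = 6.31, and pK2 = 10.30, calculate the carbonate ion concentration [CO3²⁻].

[CO2*] = KH · pCO2 = 10^(−1.37) × 5980×10^-6 = 2.551×10^-4 mol/L
α₀ = 1/(1 + K1/[H⁺] + K1K2/[H⁺]²) = 1/(1 + 10^+1.05 + 10^-1.89) = 0.08175
DIC = [CO2*]/α₀ = 2.551×10^-4 / 0.08175 = 3.121 mmol/L
[CO3²⁻] = α₂·DIC; α₂ = 0.001053, so [CO3²⁻] = 0.001053 × 3.121 = 0.00329 mmol/L = 3.29 μmol/L

[CO3²⁻] = 3.29 μmol/L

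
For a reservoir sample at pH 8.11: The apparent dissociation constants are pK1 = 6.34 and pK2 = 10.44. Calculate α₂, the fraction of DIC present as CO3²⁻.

α₂ = 1 / (1 + [H⁺]/K2 + [H⁺]²/(K1K2)) = 1 / (1 + 10^+2.33 + 10^+0.56)
   = 1 / (1 + 213.80 + 3.6308) = 1/218.43 = 0.004578

α₂ = 0.00458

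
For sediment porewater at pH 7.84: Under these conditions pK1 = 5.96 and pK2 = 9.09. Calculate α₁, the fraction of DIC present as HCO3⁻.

α₁ = 0.935

α₁ = 1 / (1 + [H⁺]/K1 + K2/[H⁺]) = 1 / (1 + 10^-1.88 + 10^-1.25)
   = 1 / (1 + 0.013183 + 0.056234) = 1/1.0694 = 0.9351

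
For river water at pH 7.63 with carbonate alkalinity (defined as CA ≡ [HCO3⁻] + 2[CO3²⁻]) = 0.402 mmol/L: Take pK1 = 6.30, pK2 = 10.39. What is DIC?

DIC = 0.420 mmol/L

CA = [HCO3⁻] + 2[CO3²⁻] = (α₁ + 2α₂)·DIC
At pH 7.63: [H⁺]/K1 = 10^-1.33 = 0.046774, K2/[H⁺] = 10^-2.76 = 0.0017378
α₁ = 1/(1 + 0.046774 + 0.0017378) = 1/1.0485 = 0.9537; α₂ = α₁·K2/[H⁺] = 0.001657
α₁ + 2α₂ = 0.9570
DIC = CA / (α₁ + 2α₂) = 0.402 / 0.9570 = 0.420 mmol/L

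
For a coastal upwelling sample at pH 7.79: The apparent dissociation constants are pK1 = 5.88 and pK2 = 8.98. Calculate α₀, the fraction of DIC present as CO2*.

α₀ = 0.0114

α₀ = 1 / (1 + K1/[H⁺] + K1K2/[H⁺]²) = 1 / (1 + 10^+1.91 + 10^+0.72)
   = 1 / (1 + 81.283 + 5.2481) = 1/87.531 = 0.01142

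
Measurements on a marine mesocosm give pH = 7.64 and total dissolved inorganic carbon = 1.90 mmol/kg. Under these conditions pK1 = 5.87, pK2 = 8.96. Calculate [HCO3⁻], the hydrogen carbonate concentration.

α₁ = 1 / (1 + [H⁺]/K1 + K2/[H⁺]) = 1 / (1 + 10^-1.77 + 10^-1.32)
   = 1 / (1 + 0.016982 + 0.047863) = 1/1.0648 = 0.9391
[HCO3⁻] = α₁ × DIC = 0.9391 × 1.90 = 1.78 mmol/kg

[HCO3⁻] = 1.78 mmol/kg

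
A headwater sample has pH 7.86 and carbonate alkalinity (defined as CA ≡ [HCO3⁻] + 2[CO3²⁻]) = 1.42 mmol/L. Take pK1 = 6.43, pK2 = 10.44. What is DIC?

CA = [HCO3⁻] + 2[CO3²⁻] = (α₁ + 2α₂)·DIC
At pH 7.86: [H⁺]/K1 = 10^-1.43 = 0.037154, K2/[H⁺] = 10^-2.58 = 0.0026303
α₁ = 1/(1 + 0.037154 + 0.0026303) = 1/1.0398 = 0.9617; α₂ = α₁·K2/[H⁺] = 0.002530
α₁ + 2α₂ = 0.9668
DIC = CA / (α₁ + 2α₂) = 1.42 / 0.9668 = 1.47 mmol/L

DIC = 1.47 mmol/L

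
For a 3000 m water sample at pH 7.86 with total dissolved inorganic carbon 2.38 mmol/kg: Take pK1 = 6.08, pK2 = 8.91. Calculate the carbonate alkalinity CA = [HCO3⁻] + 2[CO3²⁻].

CA = 2.54 mmol/kg

CA = [HCO3⁻] + 2[CO3²⁻] = (α₁ + 2α₂)·DIC
At pH 7.86: [H⁺]/K1 = 10^-1.78 = 0.016596, K2/[H⁺] = 10^-1.05 = 0.089125
α₁ = 1/(1 + 0.016596 + 0.089125) = 1/1.1057 = 0.9044; α₂ = α₁·K2/[H⁺] = 0.08060
α₁ + 2α₂ = 1.0656
CA = 1.0656 × 2.38 = 2.54 mmol/kg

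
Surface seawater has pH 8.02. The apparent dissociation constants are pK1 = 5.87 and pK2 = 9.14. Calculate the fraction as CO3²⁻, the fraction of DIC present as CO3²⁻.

α₂ = 0.0700

α₂ = 1 / (1 + [H⁺]/K2 + [H⁺]²/(K1K2)) = 1 / (1 + 10^+1.12 + 10^-1.03)
   = 1 / (1 + 13.183 + 0.093325) = 1/14.276 = 0.07005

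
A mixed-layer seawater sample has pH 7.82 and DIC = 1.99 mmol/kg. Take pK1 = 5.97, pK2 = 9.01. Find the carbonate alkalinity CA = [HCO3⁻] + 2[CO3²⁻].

CA = 2.08 mmol/kg

CA = [HCO3⁻] + 2[CO3²⁻] = (α₁ + 2α₂)·DIC
At pH 7.82: [H⁺]/K1 = 10^-1.85 = 0.014125, K2/[H⁺] = 10^-1.19 = 0.064565
α₁ = 1/(1 + 0.014125 + 0.064565) = 1/1.0787 = 0.9270; α₂ = α₁·K2/[H⁺] = 0.05986
α₁ + 2α₂ = 1.0468
CA = 1.0468 × 1.99 = 2.08 mmol/kg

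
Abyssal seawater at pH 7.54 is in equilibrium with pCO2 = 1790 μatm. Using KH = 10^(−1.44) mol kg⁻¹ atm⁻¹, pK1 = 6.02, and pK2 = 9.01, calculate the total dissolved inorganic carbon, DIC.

[CO2*] = KH · pCO2 = 10^(−1.44) × 1790×10^-6 = 6.499×10^-5 mol/kg
α₀ = 1/(1 + K1/[H⁺] + K1K2/[H⁺]²) = 1/(1 + 10^+1.52 + 10^+0.05) = 0.02838
DIC = [CO2*]/α₀ = 6.499×10^-5 / 0.02838 = 2.29 mmol/kg

DIC = 2.29 mmol/kg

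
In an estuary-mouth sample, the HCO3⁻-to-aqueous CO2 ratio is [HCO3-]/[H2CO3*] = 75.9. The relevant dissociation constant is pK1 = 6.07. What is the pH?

pH = 7.95

From K1 = [H⁺][HCO3-]/[H2CO3*]:  pH = pK1 + log₁₀([HCO3-]/[H2CO3*])
log₁₀(75.9) = +1.880
pH = 6.07 + (+1.880) = 7.95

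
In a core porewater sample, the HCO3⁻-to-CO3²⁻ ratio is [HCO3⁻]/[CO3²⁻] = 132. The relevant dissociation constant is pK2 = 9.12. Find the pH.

From K2 = [H⁺][CO3²⁻]/[HCO3⁻]:  pH = pK2 − log₁₀([HCO3⁻]/[CO3²⁻])
log₁₀(132) = +2.121
pH = 9.12 − (+2.121) = 7.00

pH = 7.00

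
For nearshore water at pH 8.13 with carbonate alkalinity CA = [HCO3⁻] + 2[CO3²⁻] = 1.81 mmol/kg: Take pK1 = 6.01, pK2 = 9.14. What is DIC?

CA = [HCO3⁻] + 2[CO3²⁻] = (α₁ + 2α₂)·DIC
At pH 8.13: [H⁺]/K1 = 10^-2.12 = 0.0075858, K2/[H⁺] = 10^-1.01 = 0.097724
α₁ = 1/(1 + 0.0075858 + 0.097724) = 1/1.1053 = 0.9047; α₂ = α₁·K2/[H⁺] = 0.08841
α₁ + 2α₂ = 1.0815
DIC = CA / (α₁ + 2α₂) = 1.81 / 1.0815 = 1.67 mmol/kg

DIC = 1.67 mmol/kg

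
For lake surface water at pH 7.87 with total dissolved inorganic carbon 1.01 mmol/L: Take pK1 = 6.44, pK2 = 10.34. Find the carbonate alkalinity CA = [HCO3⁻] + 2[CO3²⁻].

CA = [HCO3⁻] + 2[CO3²⁻] = (α₁ + 2α₂)·DIC
At pH 7.87: [H⁺]/K1 = 10^-1.43 = 0.037154, K2/[H⁺] = 10^-2.47 = 0.0033884
α₁ = 1/(1 + 0.037154 + 0.0033884) = 1/1.0405 = 0.9610; α₂ = α₁·K2/[H⁺] = 0.003256
α₁ + 2α₂ = 0.9676
CA = 0.9676 × 1.01 = 0.977 mmol/L

CA = 0.977 mmol/L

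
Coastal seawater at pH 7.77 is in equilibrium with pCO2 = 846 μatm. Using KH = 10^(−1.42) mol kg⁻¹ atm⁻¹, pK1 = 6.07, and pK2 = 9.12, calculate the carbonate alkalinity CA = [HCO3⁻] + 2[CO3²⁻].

[CO2*] = KH · pCO2 = 10^(−1.42) × 846×10^-6 = 3.216×10^-5 mol/kg
α₀ = 1/(1 + K1/[H⁺] + K1K2/[H⁺]²) = 1/(1 + 10^+1.70 + 10^+0.35) = 0.01874
DIC = [CO2*]/α₀ = 3.216×10^-5 / 0.01874 = 1.716 mmol/kg
CA = (α₁ + 2α₂)·DIC = (0.9393 + 2×0.04196) × 1.716 = 1.76 mmol/kg

CA = 1.76 mmol/kg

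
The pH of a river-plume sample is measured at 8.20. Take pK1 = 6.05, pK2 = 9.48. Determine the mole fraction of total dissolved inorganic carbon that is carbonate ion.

α₂ = 1 / (1 + [H⁺]/K2 + [H⁺]²/(K1K2)) = 1 / (1 + 10^+1.28 + 10^-0.87)
   = 1 / (1 + 19.055 + 0.13490) = 1/20.190 = 0.04953

α₂ = 0.0495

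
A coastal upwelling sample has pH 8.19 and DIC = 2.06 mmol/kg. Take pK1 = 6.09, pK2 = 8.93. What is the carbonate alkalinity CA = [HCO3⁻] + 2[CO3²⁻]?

CA = [HCO3⁻] + 2[CO3²⁻] = (α₁ + 2α₂)·DIC
At pH 8.19: [H⁺]/K1 = 10^-2.10 = 0.0079433, K2/[H⁺] = 10^-0.74 = 0.18197
α₁ = 1/(1 + 0.0079433 + 0.18197) = 1/1.1899 = 0.8404; α₂ = α₁·K2/[H⁺] = 0.1529
α₁ + 2α₂ = 1.1463
CA = 1.1463 × 2.06 = 2.36 mmol/kg

CA = 2.36 mmol/kg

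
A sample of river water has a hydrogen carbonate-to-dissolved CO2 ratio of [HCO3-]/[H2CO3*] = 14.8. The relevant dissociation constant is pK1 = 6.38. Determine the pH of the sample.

From K1 = [H⁺][HCO3-]/[H2CO3*]:  pH = pK1 + log₁₀([HCO3-]/[H2CO3*])
log₁₀(14.8) = +1.170
pH = 6.38 + (+1.170) = 7.55

pH = 7.55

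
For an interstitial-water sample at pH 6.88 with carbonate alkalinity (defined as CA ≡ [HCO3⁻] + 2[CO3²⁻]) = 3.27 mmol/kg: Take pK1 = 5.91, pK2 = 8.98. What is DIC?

DIC = 3.59 mmol/kg

CA = [HCO3⁻] + 2[CO3²⁻] = (α₁ + 2α₂)·DIC
At pH 6.88: [H⁺]/K1 = 10^-0.97 = 0.10715, K2/[H⁺] = 10^-2.10 = 0.0079433
α₁ = 1/(1 + 0.10715 + 0.0079433) = 1/1.1151 = 0.8968; α₂ = α₁·K2/[H⁺] = 0.007123
α₁ + 2α₂ = 0.9110
DIC = CA / (α₁ + 2α₂) = 3.27 / 0.9110 = 3.59 mmol/kg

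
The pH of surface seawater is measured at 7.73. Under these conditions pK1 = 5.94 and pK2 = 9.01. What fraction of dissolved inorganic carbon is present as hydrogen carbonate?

α₁ = 0.936

α₁ = 1 / (1 + [H⁺]/K1 + K2/[H⁺]) = 1 / (1 + 10^-1.79 + 10^-1.28)
   = 1 / (1 + 0.016218 + 0.052481) = 1/1.0687 = 0.9357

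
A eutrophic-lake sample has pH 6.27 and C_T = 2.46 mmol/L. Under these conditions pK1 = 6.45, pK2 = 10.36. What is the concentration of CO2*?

α₀ = 1 / (1 + K1/[H⁺] + K1K2/[H⁺]²) = 1 / (1 + 10^-0.18 + 10^-4.27)
   = 1 / (1 + 0.66069 + 5.3703×10^-5) = 1/1.6607 = 0.6021
[CO2*] = α₀ × DIC = 0.6021 × 2.46 = 1.48 mmol/L

[CO2*] = 1.48 mmol/L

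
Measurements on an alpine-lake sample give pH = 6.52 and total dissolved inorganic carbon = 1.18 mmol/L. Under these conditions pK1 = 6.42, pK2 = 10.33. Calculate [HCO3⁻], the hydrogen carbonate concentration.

[HCO3⁻] = 0.658 mmol/L

α₁ = 1 / (1 + [H⁺]/K1 + K2/[H⁺]) = 1 / (1 + 10^-0.10 + 10^-3.81)
   = 1 / (1 + 0.79433 + 0.00015488) = 1/1.7945 = 0.5573
[HCO3⁻] = α₁ × DIC = 0.5573 × 1.18 = 0.658 mmol/L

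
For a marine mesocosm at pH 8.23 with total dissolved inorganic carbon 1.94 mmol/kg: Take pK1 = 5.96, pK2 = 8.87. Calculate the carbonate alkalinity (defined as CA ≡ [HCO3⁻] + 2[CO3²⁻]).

CA = 2.29 mmol/kg

CA = [HCO3⁻] + 2[CO3²⁻] = (α₁ + 2α₂)·DIC
At pH 8.23: [H⁺]/K1 = 10^-2.27 = 0.0053703, K2/[H⁺] = 10^-0.64 = 0.22909
α₁ = 1/(1 + 0.0053703 + 0.22909) = 1/1.2345 = 0.8101; α₂ = α₁·K2/[H⁺] = 0.1856
α₁ + 2α₂ = 1.1812
CA = 1.1812 × 1.94 = 2.29 mmol/kg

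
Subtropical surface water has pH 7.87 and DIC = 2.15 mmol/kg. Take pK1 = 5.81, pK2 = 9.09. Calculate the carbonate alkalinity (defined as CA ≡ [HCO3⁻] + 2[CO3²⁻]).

CA = 2.25 mmol/kg

CA = [HCO3⁻] + 2[CO3²⁻] = (α₁ + 2α₂)·DIC
At pH 7.87: [H⁺]/K1 = 10^-2.06 = 0.0087096, K2/[H⁺] = 10^-1.22 = 0.060256
α₁ = 1/(1 + 0.0087096 + 0.060256) = 1/1.0690 = 0.9355; α₂ = α₁·K2/[H⁺] = 0.05637
α₁ + 2α₂ = 1.0482
CA = 1.0482 × 2.15 = 2.25 mmol/kg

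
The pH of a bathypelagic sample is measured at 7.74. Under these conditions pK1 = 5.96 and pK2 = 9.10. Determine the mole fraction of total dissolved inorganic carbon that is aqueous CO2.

α₀ = 1 / (1 + K1/[H⁺] + K1K2/[H⁺]²) = 1 / (1 + 10^+1.78 + 10^+0.42)
   = 1 / (1 + 60.256 + 2.6303) = 1/63.886 = 0.01565

α₀ = 0.0157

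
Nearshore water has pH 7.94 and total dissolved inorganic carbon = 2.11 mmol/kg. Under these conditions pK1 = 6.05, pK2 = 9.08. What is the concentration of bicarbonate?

[HCO3⁻] = 1.94 mmol/kg

α₁ = 1 / (1 + [H⁺]/K1 + K2/[H⁺]) = 1 / (1 + 10^-1.89 + 10^-1.14)
   = 1 / (1 + 0.012882 + 0.072444) = 1/1.0853 = 0.9214
[HCO3⁻] = α₁ × DIC = 0.9214 × 2.11 = 1.94 mmol/kg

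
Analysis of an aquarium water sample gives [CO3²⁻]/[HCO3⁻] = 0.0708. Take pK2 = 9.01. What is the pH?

From K2 = [H⁺][CO3²⁻]/[HCO3⁻]:  pH = pK2 + log₁₀([CO3²⁻]/[HCO3⁻])
log₁₀(0.0708) = -1.150
pH = 9.01 + (-1.150) = 7.86

pH = 7.86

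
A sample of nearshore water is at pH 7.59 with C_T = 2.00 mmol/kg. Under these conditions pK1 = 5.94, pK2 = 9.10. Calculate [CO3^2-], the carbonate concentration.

[CO3²⁻] = 0.0587 mmol/kg

α₂ = 1 / (1 + [H⁺]/K2 + [H⁺]²/(K1K2)) = 1 / (1 + 10^+1.51 + 10^-0.14)
   = 1 / (1 + 32.359 + 0.72444) = 1/34.084 = 0.02934
[CO3²⁻] = α₂ × DIC = 0.02934 × 2.00 = 0.0587 mmol/kg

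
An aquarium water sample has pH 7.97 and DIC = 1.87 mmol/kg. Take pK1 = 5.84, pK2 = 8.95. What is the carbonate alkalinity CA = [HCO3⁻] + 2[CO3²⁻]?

CA = [HCO3⁻] + 2[CO3²⁻] = (α₁ + 2α₂)·DIC
At pH 7.97: [H⁺]/K1 = 10^-2.13 = 0.0074131, K2/[H⁺] = 10^-0.98 = 0.10471
α₁ = 1/(1 + 0.0074131 + 0.10471) = 1/1.1121 = 0.8992; α₂ = α₁·K2/[H⁺] = 0.09416
α₁ + 2α₂ = 1.0875
CA = 1.0875 × 1.87 = 2.03 mmol/kg

CA = 2.03 mmol/kg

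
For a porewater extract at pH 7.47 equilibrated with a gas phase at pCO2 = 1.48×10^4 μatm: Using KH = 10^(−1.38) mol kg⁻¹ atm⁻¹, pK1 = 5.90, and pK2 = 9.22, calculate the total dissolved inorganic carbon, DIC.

DIC = 23.9 mmol/kg

[CO2*] = KH · pCO2 = 10^(−1.38) × 1.48×10^4×10^-6 = 6.170×10^-4 mol/kg
α₀ = 1/(1 + K1/[H⁺] + K1K2/[H⁺]²) = 1/(1 + 10^+1.57 + 10^-0.18) = 0.02576
DIC = [CO2*]/α₀ = 6.170×10^-4 / 0.02576 = 23.9 mmol/kg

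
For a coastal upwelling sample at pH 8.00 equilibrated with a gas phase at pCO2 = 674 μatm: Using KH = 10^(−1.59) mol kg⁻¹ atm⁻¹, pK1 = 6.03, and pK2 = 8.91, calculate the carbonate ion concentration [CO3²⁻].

[CO2*] = KH · pCO2 = 10^(−1.59) × 674×10^-6 = 1.732×10^-5 mol/kg
α₀ = 1/(1 + K1/[H⁺] + K1K2/[H⁺]²) = 1/(1 + 10^+1.97 + 10^+1.06) = 0.009451
DIC = [CO2*]/α₀ = 1.732×10^-5 / 0.009451 = 1.833 mmol/kg
[CO3²⁻] = α₂·DIC; α₂ = 0.1085, so [CO3²⁻] = 0.1085 × 1.833 = 0.199 mmol/kg

[CO3²⁻] = 0.199 mmol/kg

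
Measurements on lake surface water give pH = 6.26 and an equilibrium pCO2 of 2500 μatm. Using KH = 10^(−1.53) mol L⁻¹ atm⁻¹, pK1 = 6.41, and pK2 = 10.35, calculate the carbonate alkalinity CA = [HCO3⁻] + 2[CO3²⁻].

CA = 0.0522 mmol/L

[CO2*] = KH · pCO2 = 10^(−1.53) × 2500×10^-6 = 7.378×10^-5 mol/L
α₀ = 1/(1 + K1/[H⁺] + K1K2/[H⁺]²) = 1/(1 + 10^-0.15 + 10^-4.24) = 0.5855
DIC = [CO2*]/α₀ = 7.378×10^-5 / 0.5855 = 0.1260 mmol/L
CA = (α₁ + 2α₂)·DIC = (0.4145 + 2×3.369×10^-5) × 0.1260 = 0.0522 mmol/L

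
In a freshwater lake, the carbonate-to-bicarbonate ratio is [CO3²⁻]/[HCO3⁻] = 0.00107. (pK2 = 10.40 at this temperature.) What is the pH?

From K2 = [H⁺][CO3²⁻]/[HCO3⁻]:  pH = pK2 + log₁₀([CO3²⁻]/[HCO3⁻])
log₁₀(0.00107) = -2.971
pH = 10.40 + (-2.971) = 7.43

pH = 7.43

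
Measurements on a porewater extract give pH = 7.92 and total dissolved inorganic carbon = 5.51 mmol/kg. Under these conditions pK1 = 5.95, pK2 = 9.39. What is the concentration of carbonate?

[CO3²⁻] = 0.179 mmol/kg

α₂ = 1 / (1 + [H⁺]/K2 + [H⁺]²/(K1K2)) = 1 / (1 + 10^+1.47 + 10^-0.50)
   = 1 / (1 + 29.512 + 0.31623) = 1/30.828 = 0.03244
[CO3²⁻] = α₂ × DIC = 0.03244 × 5.51 = 0.179 mmol/kg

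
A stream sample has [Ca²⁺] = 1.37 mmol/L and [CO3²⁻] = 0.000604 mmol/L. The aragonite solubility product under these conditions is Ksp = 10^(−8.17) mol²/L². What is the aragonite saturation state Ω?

Ksp = 10^(−8.17) = 6.761×10^-9
Ω = [Ca²⁺][CO3²⁻]/Ksp = (1.37×10^-3)(0.000604×10^-3) / 6.761×10^-9 = 0.122

Ω = 0.122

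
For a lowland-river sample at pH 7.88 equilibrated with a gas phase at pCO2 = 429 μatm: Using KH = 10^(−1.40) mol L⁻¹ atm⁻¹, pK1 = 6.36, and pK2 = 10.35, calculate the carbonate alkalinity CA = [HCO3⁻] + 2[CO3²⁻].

CA = 0.569 mmol/L

[CO2*] = KH · pCO2 = 10^(−1.40) × 429×10^-6 = 1.708×10^-5 mol/L
α₀ = 1/(1 + K1/[H⁺] + K1K2/[H⁺]²) = 1/(1 + 10^+1.52 + 10^-0.95) = 0.02922
DIC = [CO2*]/α₀ = 1.708×10^-5 / 0.02922 = 0.5845 mmol/L
CA = (α₁ + 2α₂)·DIC = (0.9675 + 2×0.003278) × 0.5845 = 0.569 mmol/L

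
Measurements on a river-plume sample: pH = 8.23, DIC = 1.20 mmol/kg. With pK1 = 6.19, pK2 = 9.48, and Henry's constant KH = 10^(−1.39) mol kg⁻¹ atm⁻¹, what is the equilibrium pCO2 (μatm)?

α₀ = 1 / (1 + K1/[H⁺] + K1K2/[H⁺]²) = 1 / (1 + 10^+2.04 + 10^+0.79)
   = 1 / (1 + 109.65 + 6.1660) = 1/116.81 = 0.008561
[CO2*] = α₀ × DIC = 0.008561 × 1.20 = 0.01027 mmol/kg = 10.27 μmol/kg
pCO2 = [CO2*]/KH = 1.027×10^-5 / 4.074×10^-2 = 252 μatm

pCO2 = 252 μatm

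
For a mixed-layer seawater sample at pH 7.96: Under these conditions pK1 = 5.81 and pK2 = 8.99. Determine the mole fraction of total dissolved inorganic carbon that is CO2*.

α₀ = 1 / (1 + K1/[H⁺] + K1K2/[H⁺]²) = 1 / (1 + 10^+2.15 + 10^+1.12)
   = 1 / (1 + 141.25 + 13.183) = 1/155.44 = 0.006434

α₀ = 0.00643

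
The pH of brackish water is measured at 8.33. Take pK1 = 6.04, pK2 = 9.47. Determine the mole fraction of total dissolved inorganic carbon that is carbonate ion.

α₂ = 1 / (1 + [H⁺]/K2 + [H⁺]²/(K1K2)) = 1 / (1 + 10^+1.14 + 10^-1.15)
   = 1 / (1 + 13.804 + 0.070795) = 1/14.875 = 0.06723

α₂ = 0.0672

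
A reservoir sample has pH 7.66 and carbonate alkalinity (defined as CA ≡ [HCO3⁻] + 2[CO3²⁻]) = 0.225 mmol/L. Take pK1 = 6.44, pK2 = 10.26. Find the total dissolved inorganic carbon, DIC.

CA = [HCO3⁻] + 2[CO3²⁻] = (α₁ + 2α₂)·DIC
At pH 7.66: [H⁺]/K1 = 10^-1.22 = 0.060256, K2/[H⁺] = 10^-2.60 = 0.0025119
α₁ = 1/(1 + 0.060256 + 0.0025119) = 1/1.0628 = 0.9409; α₂ = α₁·K2/[H⁺] = 0.002364
α₁ + 2α₂ = 0.9457
DIC = CA / (α₁ + 2α₂) = 0.225 / 0.9457 = 0.238 mmol/L

DIC = 0.238 mmol/L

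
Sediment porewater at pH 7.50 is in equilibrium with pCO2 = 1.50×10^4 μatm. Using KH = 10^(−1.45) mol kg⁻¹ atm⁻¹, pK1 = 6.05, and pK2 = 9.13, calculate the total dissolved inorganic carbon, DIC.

DIC = 15.9 mmol/kg

[CO2*] = KH · pCO2 = 10^(−1.45) × 1.50×10^4×10^-6 = 5.322×10^-4 mol/kg
α₀ = 1/(1 + K1/[H⁺] + K1K2/[H⁺]²) = 1/(1 + 10^+1.45 + 10^-0.18) = 0.03351
DIC = [CO2*]/α₀ = 5.322×10^-4 / 0.03351 = 15.9 mmol/kg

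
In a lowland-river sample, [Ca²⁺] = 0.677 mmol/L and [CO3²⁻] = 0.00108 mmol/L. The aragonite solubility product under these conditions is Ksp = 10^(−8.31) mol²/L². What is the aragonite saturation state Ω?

Ksp = 10^(−8.31) = 4.898×10^-9
Ω = [Ca²⁺][CO3²⁻]/Ksp = (0.677×10^-3)(0.00108×10^-3) / 4.898×10^-9 = 0.149

Ω = 0.149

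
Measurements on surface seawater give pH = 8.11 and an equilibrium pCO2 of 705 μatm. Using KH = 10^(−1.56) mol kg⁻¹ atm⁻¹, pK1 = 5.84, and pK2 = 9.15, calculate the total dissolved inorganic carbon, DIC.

DIC = 3.96 mmol/kg

[CO2*] = KH · pCO2 = 10^(−1.56) × 705×10^-6 = 1.942×10^-5 mol/kg
α₀ = 1/(1 + K1/[H⁺] + K1K2/[H⁺]²) = 1/(1 + 10^+2.27 + 10^+1.23) = 0.004897
DIC = [CO2*]/α₀ = 1.942×10^-5 / 0.004897 = 3.96 mmol/kg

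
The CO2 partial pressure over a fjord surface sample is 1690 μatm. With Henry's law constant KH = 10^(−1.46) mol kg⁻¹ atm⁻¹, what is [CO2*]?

KH = 10^(−1.46) = 3.467×10^-2 mol kg⁻¹ atm⁻¹
[CO2*] = KH · pCO2 = 3.467×10^-2 × 1690×10^-6 atm = 5.86×10^-5 mol/kg

[CO2*] = 58.6 μmol/kg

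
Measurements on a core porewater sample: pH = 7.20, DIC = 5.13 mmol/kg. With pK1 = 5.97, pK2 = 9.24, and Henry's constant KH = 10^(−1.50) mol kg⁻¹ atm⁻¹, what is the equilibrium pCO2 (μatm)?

α₀ = 1 / (1 + K1/[H⁺] + K1K2/[H⁺]²) = 1 / (1 + 10^+1.23 + 10^-0.81)
   = 1 / (1 + 16.982 + 0.15488) = 1/18.137 = 0.05513
[CO2*] = α₀ × DIC = 0.05513 × 5.13 = 0.2828 mmol/kg
pCO2 = [CO2*]/KH = 2.828×10^-4 / 3.162×10^-2 = 8940 μatm

pCO2 = 8940 μatm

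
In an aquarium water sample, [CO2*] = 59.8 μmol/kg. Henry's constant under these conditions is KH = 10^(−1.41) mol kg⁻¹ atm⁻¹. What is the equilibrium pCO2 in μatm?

pCO2 = 1540 μatm

KH = 10^(−1.41) = 3.890×10^-2 mol kg⁻¹ atm⁻¹
pCO2 = [CO2*]/KH = 59.8×10^-6 / 3.890×10^-2 = 1.54×10^-3 atm = 1540 μatm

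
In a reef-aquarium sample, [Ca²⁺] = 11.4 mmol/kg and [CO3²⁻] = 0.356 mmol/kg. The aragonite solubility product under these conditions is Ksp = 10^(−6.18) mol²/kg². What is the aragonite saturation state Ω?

Ω = 6.14

Ksp = 10^(−6.18) = 6.607×10^-7
Ω = [Ca²⁺][CO3²⁻]/Ksp = (11.4×10^-3)(0.356×10^-3) / 6.607×10^-7 = 6.14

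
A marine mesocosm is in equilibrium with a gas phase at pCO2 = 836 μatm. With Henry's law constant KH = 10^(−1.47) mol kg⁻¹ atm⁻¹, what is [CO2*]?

KH = 10^(−1.47) = 3.388×10^-2 mol kg⁻¹ atm⁻¹
[CO2*] = KH · pCO2 = 3.388×10^-2 × 836×10^-6 atm = 2.83×10^-5 mol/kg

[CO2*] = 28.3 μmol/kg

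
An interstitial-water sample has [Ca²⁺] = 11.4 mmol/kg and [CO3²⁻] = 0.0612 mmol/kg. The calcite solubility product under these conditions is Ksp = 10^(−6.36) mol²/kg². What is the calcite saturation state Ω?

Ω = 1.60

Ksp = 10^(−6.36) = 4.365×10^-7
Ω = [Ca²⁺][CO3²⁻]/Ksp = (11.4×10^-3)(0.0612×10^-3) / 4.365×10^-7 = 1.60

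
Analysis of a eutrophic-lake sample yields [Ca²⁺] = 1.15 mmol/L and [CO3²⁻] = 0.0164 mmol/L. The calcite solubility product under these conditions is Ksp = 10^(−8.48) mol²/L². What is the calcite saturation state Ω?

Ω = 5.70

Ksp = 10^(−8.48) = 3.311×10^-9
Ω = [Ca²⁺][CO3²⁻]/Ksp = (1.15×10^-3)(0.0164×10^-3) / 3.311×10^-9 = 5.70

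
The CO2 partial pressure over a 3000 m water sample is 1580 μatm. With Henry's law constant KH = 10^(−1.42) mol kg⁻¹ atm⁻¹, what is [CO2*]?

KH = 10^(−1.42) = 3.802×10^-2 mol kg⁻¹ atm⁻¹
[CO2*] = KH · pCO2 = 3.802×10^-2 × 1580×10^-6 atm = 6.01×10^-5 mol/kg

[CO2*] = 60.1 μmol/kg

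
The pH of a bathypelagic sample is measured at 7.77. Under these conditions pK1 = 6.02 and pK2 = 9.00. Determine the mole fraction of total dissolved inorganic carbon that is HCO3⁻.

α₁ = 1 / (1 + [H⁺]/K1 + K2/[H⁺]) = 1 / (1 + 10^-1.75 + 10^-1.23)
   = 1 / (1 + 0.017783 + 0.058884) = 1/1.0767 = 0.9288

α₁ = 0.929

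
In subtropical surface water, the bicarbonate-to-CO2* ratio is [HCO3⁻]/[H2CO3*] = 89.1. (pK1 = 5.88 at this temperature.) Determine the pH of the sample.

From K1 = [H⁺][HCO3⁻]/[H2CO3*]:  pH = pK1 + log₁₀([HCO3⁻]/[H2CO3*])
log₁₀(89.1) = +1.950
pH = 5.88 + (+1.950) = 7.83

pH = 7.83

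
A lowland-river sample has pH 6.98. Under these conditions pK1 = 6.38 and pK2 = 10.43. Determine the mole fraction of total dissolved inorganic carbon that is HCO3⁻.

α₁ = 0.799

α₁ = 1 / (1 + [H⁺]/K1 + K2/[H⁺]) = 1 / (1 + 10^-0.60 + 10^-3.45)
   = 1 / (1 + 0.25119 + 0.00035481) = 1/1.2515 = 0.7990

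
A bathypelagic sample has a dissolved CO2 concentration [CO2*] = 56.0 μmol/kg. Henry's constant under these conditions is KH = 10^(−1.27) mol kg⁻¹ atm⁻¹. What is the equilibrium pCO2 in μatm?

pCO2 = 1040 μatm

KH = 10^(−1.27) = 5.370×10^-2 mol kg⁻¹ atm⁻¹
pCO2 = [CO2*]/KH = 56.0×10^-6 / 5.370×10^-2 = 1.04×10^-3 atm = 1040 μatm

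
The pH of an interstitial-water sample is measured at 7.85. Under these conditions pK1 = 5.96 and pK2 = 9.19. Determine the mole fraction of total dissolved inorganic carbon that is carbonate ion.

α₂ = 0.0432

α₂ = 1 / (1 + [H⁺]/K2 + [H⁺]²/(K1K2)) = 1 / (1 + 10^+1.34 + 10^-0.55)
   = 1 / (1 + 21.878 + 0.28184) = 1/23.159 = 0.04318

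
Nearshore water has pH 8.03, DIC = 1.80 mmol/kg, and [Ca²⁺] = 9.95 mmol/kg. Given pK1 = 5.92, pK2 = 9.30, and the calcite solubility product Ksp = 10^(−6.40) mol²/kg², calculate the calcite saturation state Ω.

α₂ = 1 / (1 + [H⁺]/K2 + [H⁺]²/(K1K2)) = 1 / (1 + 10^+1.27 + 10^-0.84)
   = 1 / (1 + 18.621 + 0.14454) = 1/19.765 = 0.05059
[CO3²⁻] = α₂ × DIC = 0.05059 × 1.80 = 0.09107 mmol/kg
Ksp = 10^(−6.40) = 3.981×10^-7
Ω = [Ca²⁺][CO3²⁻]/Ksp = (9.95×10^-3)(9.107×10^-5) / 3.981×10^-7 = 2.28

Ω = 2.28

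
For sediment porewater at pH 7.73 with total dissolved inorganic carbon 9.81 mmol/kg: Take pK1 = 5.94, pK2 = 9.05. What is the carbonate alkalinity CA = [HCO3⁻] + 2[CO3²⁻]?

CA = [HCO3⁻] + 2[CO3²⁻] = (α₁ + 2α₂)·DIC
At pH 7.73: [H⁺]/K1 = 10^-1.79 = 0.016218, K2/[H⁺] = 10^-1.32 = 0.047863
α₁ = 1/(1 + 0.016218 + 0.047863) = 1/1.0641 = 0.9398; α₂ = α₁·K2/[H⁺] = 0.04498
α₁ + 2α₂ = 1.0297
CA = 1.0297 × 9.81 = 10.1 mmol/kg

CA = 10.1 mmol/kg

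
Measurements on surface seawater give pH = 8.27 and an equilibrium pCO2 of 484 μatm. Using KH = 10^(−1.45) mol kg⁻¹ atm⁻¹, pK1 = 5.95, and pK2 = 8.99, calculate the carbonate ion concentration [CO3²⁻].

[CO3²⁻] = 0.684 mmol/kg

[CO2*] = KH · pCO2 = 10^(−1.45) × 484×10^-6 = 1.717×10^-5 mol/kg
α₀ = 1/(1 + K1/[H⁺] + K1K2/[H⁺]²) = 1/(1 + 10^+2.32 + 10^+1.60) = 0.004004
DIC = [CO2*]/α₀ = 1.717×10^-5 / 0.004004 = 4.289 mmol/kg
[CO3²⁻] = α₂·DIC; α₂ = 0.1594, so [CO3²⁻] = 0.1594 × 4.289 = 0.684 mmol/kg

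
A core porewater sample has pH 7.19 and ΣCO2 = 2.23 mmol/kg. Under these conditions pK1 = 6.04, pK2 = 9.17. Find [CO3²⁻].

[CO3²⁻] = 0.0216 mmol/kg

α₂ = 1 / (1 + [H⁺]/K2 + [H⁺]²/(K1K2)) = 1 / (1 + 10^+1.98 + 10^+0.83)
   = 1 / (1 + 95.499 + 6.7608) = 1/103.26 = 0.009684
[CO3²⁻] = α₂ × DIC = 0.009684 × 2.23 = 0.0216 mmol/kg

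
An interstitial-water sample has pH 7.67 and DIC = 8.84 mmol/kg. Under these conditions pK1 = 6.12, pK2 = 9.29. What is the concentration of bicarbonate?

[HCO3⁻] = 8.40 mmol/kg

α₁ = 1 / (1 + [H⁺]/K1 + K2/[H⁺]) = 1 / (1 + 10^-1.55 + 10^-1.62)
   = 1 / (1 + 0.028184 + 0.023988) = 1/1.0522 = 0.9504
[HCO3⁻] = α₁ × DIC = 0.9504 × 8.84 = 8.40 mmol/kg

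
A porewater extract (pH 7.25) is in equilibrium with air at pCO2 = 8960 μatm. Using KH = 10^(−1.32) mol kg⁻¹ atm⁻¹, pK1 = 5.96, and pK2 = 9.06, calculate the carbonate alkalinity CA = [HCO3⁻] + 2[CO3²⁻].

CA = 8.62 mmol/kg

[CO2*] = KH · pCO2 = 10^(−1.32) × 8960×10^-6 = 4.289×10^-4 mol/kg
α₀ = 1/(1 + K1/[H⁺] + K1K2/[H⁺]²) = 1/(1 + 10^+1.29 + 10^-0.52) = 0.04808
DIC = [CO2*]/α₀ = 4.289×10^-4 / 0.04808 = 8.920 mmol/kg
CA = (α₁ + 2α₂)·DIC = (0.9374 + 2×0.01452) × 8.920 = 8.62 mmol/kg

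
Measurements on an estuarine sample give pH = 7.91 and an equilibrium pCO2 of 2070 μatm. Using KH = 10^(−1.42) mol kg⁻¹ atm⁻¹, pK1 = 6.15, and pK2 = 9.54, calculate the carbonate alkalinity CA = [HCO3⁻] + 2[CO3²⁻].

CA = 4.74 mmol/kg

[CO2*] = KH · pCO2 = 10^(−1.42) × 2070×10^-6 = 7.870×10^-5 mol/kg
α₀ = 1/(1 + K1/[H⁺] + K1K2/[H⁺]²) = 1/(1 + 10^+1.76 + 10^+0.13) = 0.01670
DIC = [CO2*]/α₀ = 7.870×10^-5 / 0.01670 = 4.714 mmol/kg
CA = (α₁ + 2α₂)·DIC = (0.9608 + 2×0.02252) × 4.714 = 4.74 mmol/kg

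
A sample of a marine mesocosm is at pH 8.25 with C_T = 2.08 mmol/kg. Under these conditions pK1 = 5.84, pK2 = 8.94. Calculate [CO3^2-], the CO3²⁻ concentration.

α₂ = 1 / (1 + [H⁺]/K2 + [H⁺]²/(K1K2)) = 1 / (1 + 10^+0.69 + 10^-1.72)
   = 1 / (1 + 4.8978 + 0.019055) = 1/5.9168 = 0.1690
[CO3²⁻] = α₂ × DIC = 0.1690 × 2.08 = 0.352 mmol/kg

[CO3²⁻] = 0.352 mmol/kg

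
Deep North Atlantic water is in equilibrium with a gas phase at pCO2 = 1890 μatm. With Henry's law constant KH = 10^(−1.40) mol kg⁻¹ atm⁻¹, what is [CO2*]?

KH = 10^(−1.40) = 3.981×10^-2 mol kg⁻¹ atm⁻¹
[CO2*] = KH · pCO2 = 3.981×10^-2 × 1890×10^-6 atm = 7.52×10^-5 mol/kg

[CO2*] = 75.2 μmol/kg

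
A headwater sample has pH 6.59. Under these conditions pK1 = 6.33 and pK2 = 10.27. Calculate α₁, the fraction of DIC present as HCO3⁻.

α₁ = 1 / (1 + [H⁺]/K1 + K2/[H⁺]) = 1 / (1 + 10^-0.26 + 10^-3.68)
   = 1 / (1 + 0.54954 + 0.00020893) = 1/1.5497 = 0.6453

α₁ = 0.645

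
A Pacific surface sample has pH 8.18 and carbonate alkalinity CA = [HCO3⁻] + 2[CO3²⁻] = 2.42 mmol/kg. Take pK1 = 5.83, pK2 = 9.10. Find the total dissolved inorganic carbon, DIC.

DIC = 2.19 mmol/kg

CA = [HCO3⁻] + 2[CO3²⁻] = (α₁ + 2α₂)·DIC
At pH 8.18: [H⁺]/K1 = 10^-2.35 = 0.0044668, K2/[H⁺] = 10^-0.92 = 0.12023
α₁ = 1/(1 + 0.0044668 + 0.12023) = 1/1.1247 = 0.8891; α₂ = α₁·K2/[H⁺] = 0.1069
α₁ + 2α₂ = 1.1029
DIC = CA / (α₁ + 2α₂) = 2.42 / 1.1029 = 2.19 mmol/kg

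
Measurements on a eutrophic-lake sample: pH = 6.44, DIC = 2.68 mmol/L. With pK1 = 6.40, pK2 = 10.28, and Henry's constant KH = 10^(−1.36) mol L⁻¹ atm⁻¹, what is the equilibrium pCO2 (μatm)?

α₀ = 1 / (1 + K1/[H⁺] + K1K2/[H⁺]²) = 1 / (1 + 10^+0.04 + 10^-3.80)
   = 1 / (1 + 1.0965 + 0.00015849) = 1/2.0966 = 0.4770
[CO2*] = α₀ × DIC = 0.4770 × 2.68 = 1.278 mmol/L
pCO2 = [CO2*]/KH = 1.278×10^-3 / 4.365×10^-2 = 2.93×10^4 μatm

pCO2 = 2.93×10^4 μatm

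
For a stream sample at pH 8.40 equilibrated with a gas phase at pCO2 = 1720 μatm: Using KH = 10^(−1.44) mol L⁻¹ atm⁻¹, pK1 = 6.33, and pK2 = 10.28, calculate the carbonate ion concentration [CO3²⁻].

[CO2*] = KH · pCO2 = 10^(−1.44) × 1720×10^-6 = 6.245×10^-5 mol/L
α₀ = 1/(1 + K1/[H⁺] + K1K2/[H⁺]²) = 1/(1 + 10^+2.07 + 10^+0.19) = 0.008331
DIC = [CO2*]/α₀ = 6.245×10^-5 / 0.008331 = 7.496 mmol/L
[CO3²⁻] = α₂·DIC; α₂ = 0.01290, so [CO3²⁻] = 0.01290 × 7.496 = 0.0967 mmol/L

[CO3²⁻] = 0.0967 mmol/L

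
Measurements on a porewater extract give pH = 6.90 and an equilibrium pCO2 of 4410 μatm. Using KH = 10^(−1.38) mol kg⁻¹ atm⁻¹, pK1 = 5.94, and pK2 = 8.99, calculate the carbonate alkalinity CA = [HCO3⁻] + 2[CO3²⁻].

CA = 1.70 mmol/kg

[CO2*] = KH · pCO2 = 10^(−1.38) × 4410×10^-6 = 1.838×10^-4 mol/kg
α₀ = 1/(1 + K1/[H⁺] + K1K2/[H⁺]²) = 1/(1 + 10^+0.96 + 10^-1.13) = 0.09809
DIC = [CO2*]/α₀ = 1.838×10^-4 / 0.09809 = 1.874 mmol/kg
CA = (α₁ + 2α₂)·DIC = (0.8946 + 2×0.007272) × 1.874 = 1.70 mmol/kg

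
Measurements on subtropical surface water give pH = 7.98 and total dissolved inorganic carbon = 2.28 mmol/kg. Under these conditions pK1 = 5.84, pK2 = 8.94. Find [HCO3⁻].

[HCO3⁻] = 2.04 mmol/kg

α₁ = 1 / (1 + [H⁺]/K1 + K2/[H⁺]) = 1 / (1 + 10^-2.14 + 10^-0.96)
   = 1 / (1 + 0.0072444 + 0.10965) = 1/1.1169 = 0.8953
[HCO3⁻] = α₁ × DIC = 0.8953 × 2.28 = 2.04 mmol/kg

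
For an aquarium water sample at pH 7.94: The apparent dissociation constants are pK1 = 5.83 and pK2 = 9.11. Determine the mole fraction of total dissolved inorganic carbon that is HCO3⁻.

α₁ = 0.930

α₁ = 1 / (1 + [H⁺]/K1 + K2/[H⁺]) = 1 / (1 + 10^-2.11 + 10^-1.17)
   = 1 / (1 + 0.0077625 + 0.067608) = 1/1.0754 = 0.9299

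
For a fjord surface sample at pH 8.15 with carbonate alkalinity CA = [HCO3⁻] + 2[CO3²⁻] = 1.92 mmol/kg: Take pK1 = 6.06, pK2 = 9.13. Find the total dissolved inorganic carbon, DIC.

CA = [HCO3⁻] + 2[CO3²⁻] = (α₁ + 2α₂)·DIC
At pH 8.15: [H⁺]/K1 = 10^-2.09 = 0.0081283, K2/[H⁺] = 10^-0.98 = 0.10471
α₁ = 1/(1 + 0.0081283 + 0.10471) = 1/1.1128 = 0.8986; α₂ = α₁·K2/[H⁺] = 0.09410
α₁ + 2α₂ = 1.0868
DIC = CA / (α₁ + 2α₂) = 1.92 / 1.0868 = 1.77 mmol/kg

DIC = 1.77 mmol/kg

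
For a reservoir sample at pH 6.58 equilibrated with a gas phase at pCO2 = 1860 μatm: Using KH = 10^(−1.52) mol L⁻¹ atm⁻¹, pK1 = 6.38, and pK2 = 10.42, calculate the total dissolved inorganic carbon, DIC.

DIC = 0.145 mmol/L

[CO2*] = KH · pCO2 = 10^(−1.52) × 1860×10^-6 = 5.617×10^-5 mol/L
α₀ = 1/(1 + K1/[H⁺] + K1K2/[H⁺]²) = 1/(1 + 10^+0.20 + 10^-3.64) = 0.3868
DIC = [CO2*]/α₀ = 5.617×10^-5 / 0.3868 = 0.145 mmol/L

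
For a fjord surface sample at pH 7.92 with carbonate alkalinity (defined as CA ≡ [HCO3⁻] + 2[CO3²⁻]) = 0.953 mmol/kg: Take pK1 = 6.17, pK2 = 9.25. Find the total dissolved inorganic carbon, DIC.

CA = [HCO3⁻] + 2[CO3²⁻] = (α₁ + 2α₂)·DIC
At pH 7.92: [H⁺]/K1 = 10^-1.75 = 0.017783, K2/[H⁺] = 10^-1.33 = 0.046774
α₁ = 1/(1 + 0.017783 + 0.046774) = 1/1.0646 = 0.9394; α₂ = α₁·K2/[H⁺] = 0.04394
α₁ + 2α₂ = 1.0272
DIC = CA / (α₁ + 2α₂) = 0.953 / 1.0272 = 0.928 mmol/kg

DIC = 0.928 mmol/kg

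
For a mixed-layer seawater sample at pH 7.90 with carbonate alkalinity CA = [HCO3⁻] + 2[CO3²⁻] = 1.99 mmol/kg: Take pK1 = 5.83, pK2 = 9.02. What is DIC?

DIC = 1.87 mmol/kg

CA = [HCO3⁻] + 2[CO3²⁻] = (α₁ + 2α₂)·DIC
At pH 7.90: [H⁺]/K1 = 10^-2.07 = 0.0085114, K2/[H⁺] = 10^-1.12 = 0.075858
α₁ = 1/(1 + 0.0085114 + 0.075858) = 1/1.0844 = 0.9222; α₂ = α₁·K2/[H⁺] = 0.06996
α₁ + 2α₂ = 1.0621
DIC = CA / (α₁ + 2α₂) = 1.99 / 1.0621 = 1.87 mmol/kg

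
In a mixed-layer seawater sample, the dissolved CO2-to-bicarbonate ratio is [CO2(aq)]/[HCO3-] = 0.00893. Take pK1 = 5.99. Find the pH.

pH = 8.04

From K1 = [H⁺][HCO3-]/[CO2(aq)]:  pH = pK1 − log₁₀([CO2(aq)]/[HCO3-])
log₁₀(0.00893) = -2.049
pH = 5.99 − (-2.049) = 8.04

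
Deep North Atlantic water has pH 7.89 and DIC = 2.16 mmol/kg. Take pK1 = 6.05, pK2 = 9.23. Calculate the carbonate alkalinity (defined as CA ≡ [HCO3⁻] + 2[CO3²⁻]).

CA = [HCO3⁻] + 2[CO3²⁻] = (α₁ + 2α₂)·DIC
At pH 7.89: [H⁺]/K1 = 10^-1.84 = 0.014454, K2/[H⁺] = 10^-1.34 = 0.045709
α₁ = 1/(1 + 0.014454 + 0.045709) = 1/1.0602 = 0.9433; α₂ = α₁·K2/[H⁺] = 0.04311
α₁ + 2α₂ = 1.0295
CA = 1.0295 × 2.16 = 2.22 mmol/kg

CA = 2.22 mmol/kg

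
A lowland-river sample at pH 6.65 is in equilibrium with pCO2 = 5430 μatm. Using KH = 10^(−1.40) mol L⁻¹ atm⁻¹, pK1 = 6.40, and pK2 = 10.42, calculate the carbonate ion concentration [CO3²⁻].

[CO3²⁻] = 0.0653 μmol/L

[CO2*] = KH · pCO2 = 10^(−1.40) × 5430×10^-6 = 2.162×10^-4 mol/L
α₀ = 1/(1 + K1/[H⁺] + K1K2/[H⁺]²) = 1/(1 + 10^+0.25 + 10^-3.52) = 0.3599
DIC = [CO2*]/α₀ = 2.162×10^-4 / 0.3599 = 0.6007 mmol/L
[CO3²⁻] = α₂·DIC; α₂ = 0.0001087, so [CO3²⁻] = 0.0001087 × 0.6007 = 6.53×10^-5 mmol/L = 0.0653 μmol/L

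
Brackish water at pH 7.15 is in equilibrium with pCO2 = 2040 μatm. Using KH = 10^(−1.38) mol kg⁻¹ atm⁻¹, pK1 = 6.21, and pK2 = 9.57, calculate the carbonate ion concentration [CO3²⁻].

[CO2*] = KH · pCO2 = 10^(−1.38) × 2040×10^-6 = 8.504×10^-5 mol/kg
α₀ = 1/(1 + K1/[H⁺] + K1K2/[H⁺]²) = 1/(1 + 10^+0.94 + 10^-1.48) = 0.1026
DIC = [CO2*]/α₀ = 8.504×10^-5 / 0.1026 = 0.8285 mmol/kg
[CO3²⁻] = α₂·DIC; α₂ = 0.003399, so [CO3²⁻] = 0.003399 × 0.8285 = 0.00282 mmol/kg = 2.82 μmol/kg

[CO3²⁻] = 2.82 μmol/kg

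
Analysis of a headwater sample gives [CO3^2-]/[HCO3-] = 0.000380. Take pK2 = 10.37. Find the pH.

pH = 6.95

From K2 = [H⁺][CO3^2-]/[HCO3-]:  pH = pK2 + log₁₀([CO3^2-]/[HCO3-])
log₁₀(0.000380) = -3.420
pH = 10.37 + (-3.420) = 6.95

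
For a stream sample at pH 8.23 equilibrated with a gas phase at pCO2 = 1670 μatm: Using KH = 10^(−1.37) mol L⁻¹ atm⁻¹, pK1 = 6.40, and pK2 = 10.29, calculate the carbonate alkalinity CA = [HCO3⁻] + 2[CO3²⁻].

CA = 4.90 mmol/L

[CO2*] = KH · pCO2 = 10^(−1.37) × 1670×10^-6 = 7.124×10^-5 mol/L
α₀ = 1/(1 + K1/[H⁺] + K1K2/[H⁺]²) = 1/(1 + 10^+1.83 + 10^-0.23) = 0.01445
DIC = [CO2*]/α₀ = 7.124×10^-5 / 0.01445 = 4.930 mmol/L
CA = (α₁ + 2α₂)·DIC = (0.9770 + 2×0.008510) × 4.930 = 4.90 mmol/L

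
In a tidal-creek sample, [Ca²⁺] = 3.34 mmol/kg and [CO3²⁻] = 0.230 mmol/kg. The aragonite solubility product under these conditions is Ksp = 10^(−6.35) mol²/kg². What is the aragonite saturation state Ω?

Ω = 1.72

Ksp = 10^(−6.35) = 4.467×10^-7
Ω = [Ca²⁺][CO3²⁻]/Ksp = (3.34×10^-3)(0.230×10^-3) / 4.467×10^-7 = 1.72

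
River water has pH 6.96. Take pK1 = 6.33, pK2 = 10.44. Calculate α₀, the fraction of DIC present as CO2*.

α₀ = 1 / (1 + K1/[H⁺] + K1K2/[H⁺]²) = 1 / (1 + 10^+0.63 + 10^-2.85)
   = 1 / (1 + 4.2658 + 0.0014125) = 1/5.2672 = 0.1899

α₀ = 0.190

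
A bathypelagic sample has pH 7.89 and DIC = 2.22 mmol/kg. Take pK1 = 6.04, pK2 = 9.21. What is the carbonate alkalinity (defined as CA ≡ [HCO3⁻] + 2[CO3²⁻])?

CA = [HCO3⁻] + 2[CO3²⁻] = (α₁ + 2α₂)·DIC
At pH 7.89: [H⁺]/K1 = 10^-1.85 = 0.014125, K2/[H⁺] = 10^-1.32 = 0.047863
α₁ = 1/(1 + 0.014125 + 0.047863) = 1/1.0620 = 0.9416; α₂ = α₁·K2/[H⁺] = 0.04507
α₁ + 2α₂ = 1.0318
CA = 1.0318 × 2.22 = 2.29 mmol/kg

CA = 2.29 mmol/kg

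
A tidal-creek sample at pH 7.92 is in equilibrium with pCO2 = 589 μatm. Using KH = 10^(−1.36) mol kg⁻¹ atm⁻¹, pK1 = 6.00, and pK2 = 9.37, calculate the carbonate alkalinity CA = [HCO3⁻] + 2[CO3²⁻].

[CO2*] = KH · pCO2 = 10^(−1.36) × 589×10^-6 = 2.571×10^-5 mol/kg
α₀ = 1/(1 + K1/[H⁺] + K1K2/[H⁺]²) = 1/(1 + 10^+1.92 + 10^+0.47) = 0.01148
DIC = [CO2*]/α₀ = 2.571×10^-5 / 0.01148 = 2.240 mmol/kg
CA = (α₁ + 2α₂)·DIC = (0.9547 + 2×0.03387) × 2.240 = 2.29 mmol/kg

CA = 2.29 mmol/kg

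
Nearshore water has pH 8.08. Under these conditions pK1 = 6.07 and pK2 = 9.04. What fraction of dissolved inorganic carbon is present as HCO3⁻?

α₁ = 0.893

α₁ = 1 / (1 + [H⁺]/K1 + K2/[H⁺]) = 1 / (1 + 10^-2.01 + 10^-0.96)
   = 1 / (1 + 0.0097724 + 0.10965) = 1/1.1194 = 0.8933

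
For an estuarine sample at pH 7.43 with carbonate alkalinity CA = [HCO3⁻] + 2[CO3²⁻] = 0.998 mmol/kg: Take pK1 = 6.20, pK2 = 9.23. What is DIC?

CA = [HCO3⁻] + 2[CO3²⁻] = (α₁ + 2α₂)·DIC
At pH 7.43: [H⁺]/K1 = 10^-1.23 = 0.058884, K2/[H⁺] = 10^-1.80 = 0.015849
α₁ = 1/(1 + 0.058884 + 0.015849) = 1/1.0747 = 0.9305; α₂ = α₁·K2/[H⁺] = 0.01475
α₁ + 2α₂ = 0.9600
DIC = CA / (α₁ + 2α₂) = 0.998 / 0.9600 = 1.04 mmol/kg

DIC = 1.04 mmol/kg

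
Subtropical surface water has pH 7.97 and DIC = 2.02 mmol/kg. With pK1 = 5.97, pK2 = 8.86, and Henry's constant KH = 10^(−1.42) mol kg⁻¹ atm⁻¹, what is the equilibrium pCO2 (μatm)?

α₀ = 1 / (1 + K1/[H⁺] + K1K2/[H⁺]²) = 1 / (1 + 10^+2.00 + 10^+1.11)
   = 1 / (1 + 100.00 + 12.882) = 1/113.88 = 0.008781
[CO2*] = α₀ × DIC = 0.008781 × 2.02 = 0.01774 mmol/kg = 17.74 μmol/kg
pCO2 = [CO2*]/KH = 1.774×10^-5 / 3.802×10^-2 = 467 μatm

pCO2 = 467 μatm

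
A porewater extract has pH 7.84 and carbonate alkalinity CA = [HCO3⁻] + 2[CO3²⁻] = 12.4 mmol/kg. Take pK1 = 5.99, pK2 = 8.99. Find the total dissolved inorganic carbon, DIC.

DIC = 11.8 mmol/kg

CA = [HCO3⁻] + 2[CO3²⁻] = (α₁ + 2α₂)·DIC
At pH 7.84: [H⁺]/K1 = 10^-1.85 = 0.014125, K2/[H⁺] = 10^-1.15 = 0.070795
α₁ = 1/(1 + 0.014125 + 0.070795) = 1/1.0849 = 0.9217; α₂ = α₁·K2/[H⁺] = 0.06525
α₁ + 2α₂ = 1.0522
DIC = CA / (α₁ + 2α₂) = 12.4 / 1.0522 = 11.8 mmol/kg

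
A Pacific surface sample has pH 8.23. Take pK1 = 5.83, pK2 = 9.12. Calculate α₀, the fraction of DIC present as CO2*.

α₀ = 1 / (1 + K1/[H⁺] + K1K2/[H⁺]²) = 1 / (1 + 10^+2.40 + 10^+1.51)
   = 1 / (1 + 251.19 + 32.359) = 1/284.55 = 0.003514

α₀ = 0.00351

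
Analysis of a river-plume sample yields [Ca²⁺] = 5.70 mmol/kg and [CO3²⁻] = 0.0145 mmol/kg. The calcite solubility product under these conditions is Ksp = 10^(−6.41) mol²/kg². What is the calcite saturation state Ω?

Ksp = 10^(−6.41) = 3.890×10^-7
Ω = [Ca²⁺][CO3²⁻]/Ksp = (5.70×10^-3)(0.0145×10^-3) / 3.890×10^-7 = 0.212

Ω = 0.212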